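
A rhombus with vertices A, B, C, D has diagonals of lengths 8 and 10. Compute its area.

The diagonals of a rhombus divide it into four right triangles.
Each triangle has legs 8/ 2 = 4 and 10/2 = 5, so each has area (1/2)*4*5 = 10.
Four such triangles give total area = (d1 * d2) / 2 = 40.

40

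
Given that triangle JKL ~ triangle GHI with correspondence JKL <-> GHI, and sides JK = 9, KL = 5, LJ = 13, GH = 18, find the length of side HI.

Similar triangles have proportional sides. Setting up the proportion:
GH / JK = HI / KL
18 / 9 = HI / 5
HI = 5 * 18 / 9 = 10.

10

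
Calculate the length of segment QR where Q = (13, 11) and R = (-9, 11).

d = sqrt((-22)^2 + (0)^2) = sqrt(484) = 22

22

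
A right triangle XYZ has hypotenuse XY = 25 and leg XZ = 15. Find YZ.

By the Pythagorean theorem: YZ^2 = XY^2 - XZ^2
YZ^2 = 25^2 - 15^2 = 625 - 225 = 400
YZ = sqrt(400) = 20

20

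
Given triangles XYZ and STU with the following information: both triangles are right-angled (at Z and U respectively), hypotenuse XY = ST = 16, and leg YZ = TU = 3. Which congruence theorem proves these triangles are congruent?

Consider the given information: both triangles are right-angled (at Z and U respectively), hypotenuse XY = ST = 16, and leg YZ = TU = 3
This is not SAS or AAS: SAS requires two sides and the included angle between them. AAS requires two angles and a non-included side.
The correct criterion is HL. The hypotenuse and one leg of two right triangles are equal (Hypotenuse-Leg).

HL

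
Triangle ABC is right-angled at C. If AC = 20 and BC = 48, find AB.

In a right triangle, the square of the hypotenuse equals the sum of the squares of the two legs.
The legs are 20 and 48, so the hypotenuse = sqrt(400 + 2304) = sqrt(2704) = 52.

52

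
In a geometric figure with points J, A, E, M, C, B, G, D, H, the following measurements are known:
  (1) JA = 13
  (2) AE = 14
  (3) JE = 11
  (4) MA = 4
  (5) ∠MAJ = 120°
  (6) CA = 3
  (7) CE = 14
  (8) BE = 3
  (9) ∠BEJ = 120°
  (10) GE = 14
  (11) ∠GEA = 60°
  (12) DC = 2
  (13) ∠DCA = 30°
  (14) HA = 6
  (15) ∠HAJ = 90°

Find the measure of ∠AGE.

Step 1: By the law of cosines on triangle GEA: GA² = 14² + 14² − 2·14·14·cos(60°) = 196, so GA = 14.
Step 2: By the inverse law of cosines on triangle AGE: cos(∠AGE) = (14² + 14² − 14²) / (2·14·14) = 196/392 = 0.5, so ∠AGE = 60°.

Therefore, the measure of angle ∠AGE = 60°.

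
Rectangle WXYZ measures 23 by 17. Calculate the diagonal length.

Using the Pythagorean theorem:
d² = 23² + 17² = 529 + 289 = 818
d = sqrt(818)

sqrt(818)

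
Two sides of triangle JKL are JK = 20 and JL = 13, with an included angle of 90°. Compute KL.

Since angle J = 90°, this is a right triangle and the law of cosines reduces to the Pythagorean theorem.
KL^2 = 20^2 + 13^2 = 569
KL = sqrt(569)

sqrt(569)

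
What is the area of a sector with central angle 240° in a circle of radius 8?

Sector area = πr² × θ/360
= π × 8² × 2/3
= π × 64 × 2/3
= 128*pi/3

128*pi/3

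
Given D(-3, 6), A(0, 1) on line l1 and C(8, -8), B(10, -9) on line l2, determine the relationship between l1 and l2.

Slope of line 1: m1 = (1 - 6)/(0 - -3) = -5/3 = -5/3
Slope of line 2: m2 = (-9 - -8)/(10 - 8) = -1/2 = -1/2
m1 != m2 (-5/3 != -1/2), so not parallel.
m1 * m2 = (-5/3) * (-1/2) = 5/6 != -1, so not perpendicular.
The lines are neither parallel nor perpendicular.

Neither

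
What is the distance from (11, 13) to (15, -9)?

d = sqrt((15 - 11)^2 + (-9 - 13)^2)
d = sqrt(4^2 + -22^2)
d = sqrt(16 + 484)
d = sqrt(500) = 10*sqrt(5)

10*sqrt(5)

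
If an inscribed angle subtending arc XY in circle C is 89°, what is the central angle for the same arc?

Central angle = 2 × 89° = 178° (inscribed angle theorem).

178°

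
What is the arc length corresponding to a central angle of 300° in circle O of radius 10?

Arc length = 2πr × θ/360
= 2π × 10 × 5/6
= 50*pi/3

50*pi/3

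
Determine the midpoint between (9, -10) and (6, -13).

M = ((x₁ + x₂)/2, (y₁ + y₂)/2)
= ((9 + 6)/2, (-10 + -13)/2)
= (15/2, -23/2) = (15/2, -23/2)

(15/2, -23/2)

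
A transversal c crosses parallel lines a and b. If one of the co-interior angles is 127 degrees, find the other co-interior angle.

Co-interior angles sum to 180: 180 - 127 = 53 degrees.

53 degrees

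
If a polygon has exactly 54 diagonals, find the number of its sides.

Using d = n(n - 3)/2, we solve 54 = n(n - 3)/2.
So n(n - 3) = 108.
Testing n = 12: 12 * 9 = 108 = 108. Correct.
The polygon has 12 sides.

12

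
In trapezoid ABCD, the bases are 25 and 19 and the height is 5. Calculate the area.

Area = (25 + 19) * 5 / 2 = 220 / 2 = 110

110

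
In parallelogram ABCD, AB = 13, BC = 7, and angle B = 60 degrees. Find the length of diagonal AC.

The diagonal of a parallelogram can be found by treating two adjacent sides and the diagonal as a triangle.
Applying the law of cosines with sides 13, 7 and included angle 60°:
d^2 = 169 + 49 - 182*cos(60°) = 127
d = sqrt(127)

sqrt(127)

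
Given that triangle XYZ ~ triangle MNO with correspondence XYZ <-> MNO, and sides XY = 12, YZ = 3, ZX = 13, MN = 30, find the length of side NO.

Similar triangles have proportional sides. Setting up the proportion:
MN / XY = NO / YZ
30 / 12 = NO / 3
NO = 3 * 30 / 12 = 15/2.

15/2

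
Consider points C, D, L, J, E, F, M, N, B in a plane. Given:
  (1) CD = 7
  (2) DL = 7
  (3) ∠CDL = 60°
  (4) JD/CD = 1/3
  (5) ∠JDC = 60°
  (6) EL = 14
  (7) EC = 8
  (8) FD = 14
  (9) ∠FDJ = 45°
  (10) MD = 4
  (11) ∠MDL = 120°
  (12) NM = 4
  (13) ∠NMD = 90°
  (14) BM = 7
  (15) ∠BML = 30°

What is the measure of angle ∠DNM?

Step 1: By the law of cosines on triangle NMD: ND² = 4² + 4² − 2·4·4·cos(90°) = 32, so ND = 4·√2.
Step 2: By the inverse law of cosines on triangle DNM: cos(∠DNM) = ((4·√2)² + 4² − 4²) / (2·4·√2·4) = 32/45.25 = 0.7071, so ∠DNM = 45°.

Therefore, the measure of angle ∠DNM = 45°.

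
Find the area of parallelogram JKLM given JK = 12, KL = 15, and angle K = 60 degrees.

The area of a parallelogram equals the product of two adjacent sides times the sine of the included angle.
This is because the height equals 15 * sin(60°) = 15*sqrt(3)/2.
Area = 12 * 15*sqrt(3)/2 = 90*sqrt(3)

90*sqrt(3)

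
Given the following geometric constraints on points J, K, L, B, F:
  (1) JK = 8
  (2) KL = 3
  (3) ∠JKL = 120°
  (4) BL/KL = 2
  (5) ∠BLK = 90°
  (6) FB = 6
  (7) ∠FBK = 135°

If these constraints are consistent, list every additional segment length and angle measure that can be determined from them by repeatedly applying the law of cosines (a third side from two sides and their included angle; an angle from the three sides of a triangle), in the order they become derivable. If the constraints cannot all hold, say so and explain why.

The constraints are consistent. Derivable facts, in order:
After 1 step:
- JL = √97
- KB = 3·√5
After 2 steps:
- KF ≈ 11.74
- ∠BKL = 63.43°
- ∠JLK = 44.7°
- ∠KBL = 26.57°
- ∠KJL = 15.3°
After 3 steps:
- ∠BFK = 23.82°
- ∠BKF = 21.18°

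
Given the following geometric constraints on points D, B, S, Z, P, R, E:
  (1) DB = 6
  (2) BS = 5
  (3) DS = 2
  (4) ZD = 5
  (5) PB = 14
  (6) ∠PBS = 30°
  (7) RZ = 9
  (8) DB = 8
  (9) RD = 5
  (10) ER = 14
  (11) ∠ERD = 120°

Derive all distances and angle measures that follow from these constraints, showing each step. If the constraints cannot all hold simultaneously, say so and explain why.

These constraints are not satisfiable: (1) DB = 6 and (8) DB = 8 assign two different lengths to the same segment. No planar figure meets all of them, so nothing further can be derived.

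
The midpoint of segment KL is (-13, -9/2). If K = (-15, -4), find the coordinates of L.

Using the midpoint formula: M = ((x1 + x2)/2, (y1 + y2)/2)
We know M = (-13, -9/2) and K = (-15, -4)
For x: -13 = (-15 + x2)/2, so x2 = 2*-13 - -15 = -11
For y: -9/2 = (-4 + y2)/2, so y2 = 2*-9/2 - -4 = -5
L = (-11, -5)

(-11, -5)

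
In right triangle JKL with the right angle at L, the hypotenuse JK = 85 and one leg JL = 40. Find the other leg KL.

Rearranging the Pythagorean theorem to solve for the unknown leg:
leg^2 = hypotenuse^2 - known_leg^2 = 7225 - 1600 = 5625
leg = sqrt(5625) = 75.

75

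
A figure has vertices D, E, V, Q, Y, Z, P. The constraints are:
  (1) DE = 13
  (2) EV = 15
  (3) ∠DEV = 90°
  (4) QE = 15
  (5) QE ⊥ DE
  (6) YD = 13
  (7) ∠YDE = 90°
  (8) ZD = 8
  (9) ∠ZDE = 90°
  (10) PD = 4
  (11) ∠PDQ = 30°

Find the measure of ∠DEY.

Step 1: By the law of cosines on triangle EDY: EY² = 13² + 13² − 2·13·13·cos(90°) = 338, so EY = 13·√2.
Step 2: By the inverse law of cosines on triangle DEY: cos(∠DEY) = (13² + (13·√2)² − 13²) / (2·13·13·√2) = 338/478 = 0.7071, so ∠DEY = 45°.

Therefore, the measure of angle ∠DEY = 45°.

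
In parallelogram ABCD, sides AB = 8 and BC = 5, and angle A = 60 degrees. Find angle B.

In a parallelogram, consecutive angles are supplementary (sum to 180°).
angle B = 180 - angle A
angle B = 180 - 60
angle B = 120 degrees

120 degrees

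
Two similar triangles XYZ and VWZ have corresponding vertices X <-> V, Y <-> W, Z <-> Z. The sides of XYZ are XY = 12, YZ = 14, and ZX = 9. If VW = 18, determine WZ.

k = 18/12 = 3/2. WZ = 3/2 * 14 = 21.

21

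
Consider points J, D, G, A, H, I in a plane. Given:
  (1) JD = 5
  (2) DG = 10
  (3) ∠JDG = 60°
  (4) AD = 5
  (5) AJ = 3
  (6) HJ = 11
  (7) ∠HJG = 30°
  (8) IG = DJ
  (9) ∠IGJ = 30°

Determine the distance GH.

Step 1: By the law of cosines on triangle JDG: JG² = 5² + 10² − 2·5·10·cos(60°) = 75, so JG = 5·√3.
Step 2: By the law of cosines on triangle GJH: GH² = (5·√3)² + 11² − 2·5·√3·11·cos(30°) = 31, so GH = √31.

Therefore, the length of GH = √31.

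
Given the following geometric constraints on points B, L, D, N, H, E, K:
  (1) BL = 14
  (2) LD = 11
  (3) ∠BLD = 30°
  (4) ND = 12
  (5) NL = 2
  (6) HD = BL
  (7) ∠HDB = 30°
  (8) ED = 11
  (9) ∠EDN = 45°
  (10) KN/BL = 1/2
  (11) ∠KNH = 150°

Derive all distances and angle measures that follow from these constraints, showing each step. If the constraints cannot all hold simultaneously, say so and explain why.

The constraints are consistent.

From the given relations:
  HD = BL = 14
  KN = 1/2·BL = 1/2·14 = 7

Step 1: From BL = 14, LD = 11, and ∠BLD = 30°, by the law of cosines:
  BD² = BL² + LD² - 2·BL·LD·cos(30°) = 196 + 121 - 266.7 = 50.26
  BD ≈ 7.09

Step 2: From ND = 12, DE = 11, and ∠NDE = 45°, by the law of cosines:
  NE² = ND² + DE² - 2·ND·DE·cos(45°) = 144 + 121 - 186.7 = 78.32
  NE ≈ 8.85

Step 3: From LD = 11, LN = 2, DN = 12, by the inverse law of cosines:
  cos(∠DLN) = (LD² + LN² - DN²) / (2·LD·LN)
  ∠DLN = 115.58°

Step 4: From DL = 11, DN = 12, LN = 2, by the inverse law of cosines:
  cos(∠LDN) = (DL² + DN² - LN²) / (2·DL·DN)
  ∠LDN = 8.65°

Step 5: From ND = 12, NL = 2, DL = 11, by the inverse law of cosines:
  cos(∠DNL) = (ND² + NL² - DL²) / (2·ND·NL)
  ∠DNL = 55.77°

Step 6: From BD = 7.09, DH = 14, and ∠BDH = 30°, by the law of cosines:
  BH² = BD² + DH² - 2·BD·DH·cos(30°) = 50.26 + 196 - 171.9 = 74.35
  BH ≈ 8.62

Step 7: From BD = 7.09, BL = 14, DL = 11, by the inverse law of cosines:
  cos(∠DBL) = (BD² + BL² - DL²) / (2·BD·BL)
  ∠DBL = 50.87°

Step 8: From DB = 7.09, DL = 11, BL = 14, by the inverse law of cosines:
  cos(∠BDL) = (DB² + DL² - BL²) / (2·DB·DL)
  ∠BDL = 99.13°

Step 9: From ND = 12, NE = 8.85, DE = 11, by the inverse law of cosines:
  cos(∠DNE) = (ND² + NE² - DE²) / (2·ND·NE)
  ∠DNE = 61.51°

Step 10: From ED = 11, EN = 8.85, DN = 12, by the inverse law of cosines:
  cos(∠DEN) = (ED² + EN² - DN²) / (2·ED·EN)
  ∠DEN = 73.49°

Step 11: From BD = 7.09, BH = 8.62, DH = 14, by the inverse law of cosines:
  cos(∠DBH) = (BD² + BH² - DH²) / (2·BD·BH)
  ∠DBH = 125.72°

Step 12: From HB = 8.62, HD = 14, BD = 7.09, by the inverse law of cosines:
  cos(∠BHD) = (HB² + HD² - BD²) / (2·HB·HD)
  ∠BHD = 24.28°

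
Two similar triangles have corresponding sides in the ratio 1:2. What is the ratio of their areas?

Area ratio = (side ratio)^2 = (1/2)^2 = 1:4.

1:4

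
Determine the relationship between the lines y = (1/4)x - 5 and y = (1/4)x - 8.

Slope of line 1: m1 = 1/4
Slope of line 2: m2 = 1/4
m1 = m2, so the lines are parallel.

Parallel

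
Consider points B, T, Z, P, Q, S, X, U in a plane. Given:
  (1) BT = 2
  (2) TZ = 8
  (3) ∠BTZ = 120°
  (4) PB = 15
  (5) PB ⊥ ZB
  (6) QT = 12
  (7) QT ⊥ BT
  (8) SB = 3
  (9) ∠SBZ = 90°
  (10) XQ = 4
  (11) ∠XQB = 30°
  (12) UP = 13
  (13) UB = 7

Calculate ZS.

Step 1: By the law of cosines on triangle ZTB: ZB² = 8² + 2² − 2·8·2·cos(120°) = 84, so ZB = 2·√21.
Step 2: By the law of cosines on triangle ZBS: ZS² = (2·√21)² + 3² − 2·2·√21·3·cos(90°) = 93, so ZS = √93.

Therefore, the length of ZS = √93.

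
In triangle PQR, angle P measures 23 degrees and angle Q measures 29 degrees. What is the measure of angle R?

The interior angles sum to 180°: angle R = 180 - 23 - 29 = 128°.
The triangle is obtuse (angles 23°, 29°, 128°).

128 degrees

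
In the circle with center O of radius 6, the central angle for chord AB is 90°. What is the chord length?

Drop a perpendicular from the center to the chord, bisecting both the chord and the central angle.
Each half-chord = r sin(θ/2) = 6 sin(45°).
The full chord = 2 × 6 × sin(45°) = 6*sqrt(2).

6*sqrt(2)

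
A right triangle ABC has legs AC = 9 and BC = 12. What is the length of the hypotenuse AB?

AB = sqrt(9^2 + 12^2) = sqrt(225) = 15

15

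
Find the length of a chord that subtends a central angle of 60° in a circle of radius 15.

Chord = 2(15) sin(30°) = 15

15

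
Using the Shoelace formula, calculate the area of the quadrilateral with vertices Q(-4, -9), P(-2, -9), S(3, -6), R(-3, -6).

Shoelace: sum of cross terms = 24, Area = (1/2)|24| = 12

12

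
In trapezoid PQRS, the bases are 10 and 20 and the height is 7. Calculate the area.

Area of a trapezoid = (base1 + base2) * height / 2
Area = (10 + 20) * 7 / 2
Area = 30 * 7 / 2
Area = 210 / 2
Area = 105

105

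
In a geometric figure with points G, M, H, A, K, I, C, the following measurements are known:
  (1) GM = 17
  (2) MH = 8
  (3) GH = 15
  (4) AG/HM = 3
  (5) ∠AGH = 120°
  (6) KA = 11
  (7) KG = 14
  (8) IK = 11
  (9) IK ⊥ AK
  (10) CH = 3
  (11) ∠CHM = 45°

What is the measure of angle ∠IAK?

Step 1: By the law of cosines on triangle AKI: AI² = 11² + 11² − 2·11·11·cos(90°) = 242, so AI = 11·√2.
Step 2: By the inverse law of cosines on triangle IAK: cos(∠IAK) = ((11·√2)² + 11² − 11²) / (2·11·√2·11) = 242/342.24 = 0.7071, so ∠IAK = 45°.

Therefore, the measure of angle ∠IAK = 45°.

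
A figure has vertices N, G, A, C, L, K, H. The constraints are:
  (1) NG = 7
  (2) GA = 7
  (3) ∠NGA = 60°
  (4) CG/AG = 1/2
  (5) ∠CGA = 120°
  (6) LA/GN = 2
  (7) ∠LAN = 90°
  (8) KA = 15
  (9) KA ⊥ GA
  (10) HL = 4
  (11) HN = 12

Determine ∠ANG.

Step 1: By the law of cosines on triangle NGA: NA² = 7² + 7² − 2·7·7·cos(60°) = 49, so NA = 7.
Step 2: By the inverse law of cosines on triangle ANG: cos(∠ANG) = (7² + 7² − 7²) / (2·7·7) = 49/98 = 0.5, so ∠ANG = 60°.

Therefore, the measure of angle ∠ANG = 60°.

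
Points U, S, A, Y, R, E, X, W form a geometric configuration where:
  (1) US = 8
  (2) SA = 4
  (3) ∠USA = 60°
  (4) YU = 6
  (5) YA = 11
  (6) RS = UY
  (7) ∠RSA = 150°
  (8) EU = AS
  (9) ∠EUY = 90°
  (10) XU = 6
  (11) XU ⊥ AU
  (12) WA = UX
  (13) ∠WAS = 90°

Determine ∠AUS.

Step 1: By the law of cosines on triangle USA: UA² = 8² + 4² − 2·8·4·cos(60°) = 48, so UA = 4·√3.
Step 2: By the inverse law of cosines on triangle AUS: cos(∠AUS) = ((4·√3)² + 8² − 4²) / (2·4·√3·8) = 96/110.85 = 0.866, so ∠AUS = 30°.

Therefore, the measure of angle ∠AUS = 30°.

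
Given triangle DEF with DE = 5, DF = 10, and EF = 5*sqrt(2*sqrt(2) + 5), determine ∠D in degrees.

When all three sides of a triangle are known, the law of cosines can be rearranged to find any angle.
cos(C) = (a² + b² - c²) / (2ab) gives cos(D) = -sqrt(2)/2.
Taking the inverse cosine: D = 135°.

135°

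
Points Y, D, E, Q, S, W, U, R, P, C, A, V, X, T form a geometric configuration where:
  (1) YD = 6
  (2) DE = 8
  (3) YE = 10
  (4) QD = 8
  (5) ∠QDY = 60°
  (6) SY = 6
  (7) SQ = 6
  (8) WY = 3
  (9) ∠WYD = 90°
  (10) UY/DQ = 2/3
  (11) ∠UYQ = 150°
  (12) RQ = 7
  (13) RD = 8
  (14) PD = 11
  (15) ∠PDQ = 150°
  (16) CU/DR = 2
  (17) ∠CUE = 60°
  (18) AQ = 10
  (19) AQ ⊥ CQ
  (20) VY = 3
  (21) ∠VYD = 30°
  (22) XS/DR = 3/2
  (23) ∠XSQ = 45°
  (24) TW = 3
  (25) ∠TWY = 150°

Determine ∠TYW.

Step 1: By the law of cosines on triangle YWT: YT² = 3² + 3² − 2·3·3·cos(150°) = 33.59, so YT ≈ 5.8.
Step 2: By the inverse law of cosines on triangle TYW: cos(∠TYW) = (5.8² + 3² − 3²) / (2·5.8·3) = 33.59/34.77 = 0.9659, so ∠TYW = 15°.

Therefore, the measure of angle ∠TYW = 15°.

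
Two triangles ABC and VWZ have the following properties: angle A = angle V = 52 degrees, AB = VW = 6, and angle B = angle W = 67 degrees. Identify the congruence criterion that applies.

Consider the given information: angle A = angle V = 52 degrees, AB = VW = 6, and angle B = angle W = 67 degrees
This is not AAS or HL: AAS requires two angles and a non-included side. HL only applies to right triangles with matching hypotenuse and leg.
The correct criterion is ASA. Two pairs of corresponding angles and the included side are equal (Angle-Side-Angle).

ASA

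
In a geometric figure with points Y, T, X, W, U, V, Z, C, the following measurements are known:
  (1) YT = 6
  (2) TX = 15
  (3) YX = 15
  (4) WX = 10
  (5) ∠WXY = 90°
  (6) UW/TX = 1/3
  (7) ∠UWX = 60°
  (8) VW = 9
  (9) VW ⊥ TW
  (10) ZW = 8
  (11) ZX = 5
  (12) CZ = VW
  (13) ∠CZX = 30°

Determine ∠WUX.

From the given relations: UW = 1/3·TX = 1/3·15 = 5.
Step 1: By the law of cosines on triangle UWX: UX² = 5² + 10² − 2·5·10·cos(60°) = 75, so UX = 5·√3.
Step 2: By the inverse law of cosines on triangle WUX: cos(∠WUX) = (5² + (5·√3)² − 10²) / (2·5·5·√3) = 0/86.6 = 0, so ∠WUX = 90°.

Therefore, the measure of angle ∠WUX = 90°.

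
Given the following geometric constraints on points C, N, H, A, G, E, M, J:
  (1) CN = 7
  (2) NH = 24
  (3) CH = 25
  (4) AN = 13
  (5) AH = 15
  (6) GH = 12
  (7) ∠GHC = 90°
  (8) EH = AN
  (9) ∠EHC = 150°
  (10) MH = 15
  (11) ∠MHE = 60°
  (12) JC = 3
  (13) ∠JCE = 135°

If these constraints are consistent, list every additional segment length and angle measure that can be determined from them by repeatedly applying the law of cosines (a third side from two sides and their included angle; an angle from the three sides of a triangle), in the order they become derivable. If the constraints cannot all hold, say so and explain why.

The constraints are consistent. Derivable facts, in order:
After 1 step:
- CE ≈ 36.84
- CG ≈ 27.73
- EM = √199
- ∠AHN = 28.62°
- ∠ANH = 33.56°
- ∠CHN = 16.26°
- ∠CNH = 90°
- ∠HAN = 117.82°
- ∠HCN = 73.74°
After 2 steps:
- EJ ≈ 39.02
- ∠CEH = 19.84°
- ∠CGH = 64.36°
- ∠ECH = 10.16°
- ∠EMH = 52.95°
- ∠GCH = 25.64°
- ∠HEM = 67.05°
After 3 steps:
- ∠CEJ = 3.12°
- ∠CJE = 41.88°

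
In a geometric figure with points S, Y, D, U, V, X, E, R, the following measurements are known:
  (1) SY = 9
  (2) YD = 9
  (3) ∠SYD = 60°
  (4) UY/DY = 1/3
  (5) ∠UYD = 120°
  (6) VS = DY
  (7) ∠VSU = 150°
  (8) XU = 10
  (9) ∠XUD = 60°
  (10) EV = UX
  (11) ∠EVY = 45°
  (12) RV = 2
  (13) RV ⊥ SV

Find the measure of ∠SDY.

Step 1: By the law of cosines on triangle DYS: DS² = 9² + 9² − 2·9·9·cos(60°) = 81, so DS = 9.
Step 2: By the inverse law of cosines on triangle SDY: cos(∠SDY) = (9² + 9² − 9²) / (2·9·9) = 81/162 = 0.5, so ∠SDY = 60°.

Therefore, the measure of angle ∠SDY = 60°.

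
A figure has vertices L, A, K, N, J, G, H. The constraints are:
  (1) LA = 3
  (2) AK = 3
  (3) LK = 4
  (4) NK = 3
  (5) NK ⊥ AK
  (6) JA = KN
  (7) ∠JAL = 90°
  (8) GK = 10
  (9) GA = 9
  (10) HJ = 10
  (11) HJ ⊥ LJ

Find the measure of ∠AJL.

From the given relations: JA = KN = 3.
Step 1: By the law of cosines on triangle JAL: JL² = 3² + 3² − 2·3·3·cos(90°) = 18, so JL = 3·√2.
Step 2: By the inverse law of cosines on triangle AJL: cos(∠AJL) = (3² + (3·√2)² − 3²) / (2·3·3·√2) = 18/25.46 = 0.7071, so ∠AJL = 45°.

Therefore, the measure of angle ∠AJL = 45°.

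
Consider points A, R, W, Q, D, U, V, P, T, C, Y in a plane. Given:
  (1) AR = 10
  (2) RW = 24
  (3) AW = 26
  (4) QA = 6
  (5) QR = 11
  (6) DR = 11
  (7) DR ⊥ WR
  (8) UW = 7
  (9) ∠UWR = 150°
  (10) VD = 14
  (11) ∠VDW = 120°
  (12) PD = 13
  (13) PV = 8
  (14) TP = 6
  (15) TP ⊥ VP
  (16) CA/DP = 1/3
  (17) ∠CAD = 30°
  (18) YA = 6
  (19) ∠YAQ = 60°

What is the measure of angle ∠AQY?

Step 1: By the law of cosines on triangle QAY: QY² = 6² + 6² − 2·6·6·cos(60°) = 36, so QY = 6.
Step 2: By the inverse law of cosines on triangle AQY: cos(∠AQY) = (6² + 6² − 6²) / (2·6·6) = 36/72 = 0.5, so ∠AQY = 60°.

Therefore, the measure of angle ∠AQY = 60°.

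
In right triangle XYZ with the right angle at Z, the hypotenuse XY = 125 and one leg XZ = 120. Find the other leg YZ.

By the Pythagorean theorem: YZ^2 = XY^2 - XZ^2
YZ^2 = 125^2 - 120^2 = 15625 - 14400 = 1225
YZ = sqrt(1225) = 35

35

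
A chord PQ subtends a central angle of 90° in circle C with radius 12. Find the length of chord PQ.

Chord length = 2r sin(θ/2)
= 2 × 12 × sin(90°/2)
= 2 × 12 × sin(45°)
= 12*sqrt(2)

12*sqrt(2)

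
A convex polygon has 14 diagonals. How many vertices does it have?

Using d = n(n - 3)/2, we solve 14 = n(n - 3)/2.
So n(n - 3) = 28.
Testing n = 7: 7 * 4 = 28 = 28. Correct.
The polygon has 7 sides.

7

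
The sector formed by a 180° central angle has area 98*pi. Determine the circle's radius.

Sector area A = πr² × θ/360, so r² = 360A / (πθ).
r² = 360 × 98*pi / (π × 180)
r² = 196
r = 14

14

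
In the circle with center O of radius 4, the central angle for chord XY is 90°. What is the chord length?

Drop a perpendicular from the center to the chord, bisecting both the chord and the central angle.
Each half-chord = r sin(θ/2) = 4 sin(45°).
The full chord = 2 × 4 × sin(45°) = 4*sqrt(2).

4*sqrt(2)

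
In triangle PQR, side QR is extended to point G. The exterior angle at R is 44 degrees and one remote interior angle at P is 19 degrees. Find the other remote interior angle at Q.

angle Q = 44 - 19 = 25 degrees (exterior angle theorem).

25 degrees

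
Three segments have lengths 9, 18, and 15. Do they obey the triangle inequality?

Sort the sides: 9, 15, 18.
It suffices to check that the sum of the two smallest exceeds the largest:
9 + 15 = 24 > 18. ✓
Yes, a valid triangle can be formed.

Yes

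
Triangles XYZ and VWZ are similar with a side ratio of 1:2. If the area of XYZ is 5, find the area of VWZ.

For similar figures, the area ratio equals the square of the side ratio.
Side ratio (XYZ to VWZ) = 1:2, so area ratio = 1^2:2^2 = 1:4.
If the area of XYZ is 5, then the area of VWZ = 5 * (4/1) = 20.

20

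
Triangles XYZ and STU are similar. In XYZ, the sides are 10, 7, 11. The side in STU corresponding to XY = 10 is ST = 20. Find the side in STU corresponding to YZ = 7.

k = 20/10 = 2. TU = 2 * 7 = 14.

14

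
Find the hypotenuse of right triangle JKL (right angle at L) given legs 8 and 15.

In a right triangle, the square of the hypotenuse equals the sum of the squares of the two legs.
The legs are 8 and 15, so the hypotenuse = sqrt(64 + 225) = sqrt(289) = 17.

17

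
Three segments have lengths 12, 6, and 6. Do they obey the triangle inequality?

No.
The triangle inequality is violated: 6 + 6 = 12 ≤ 12.
These lengths cannot form a triangle.

No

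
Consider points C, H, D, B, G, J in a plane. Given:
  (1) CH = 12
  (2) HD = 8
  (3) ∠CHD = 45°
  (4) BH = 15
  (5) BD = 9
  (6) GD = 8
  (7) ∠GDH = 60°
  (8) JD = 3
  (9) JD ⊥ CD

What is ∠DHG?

Step 1: By the law of cosines on triangle HDG: HG² = 8² + 8² − 2·8·8·cos(60°) = 64, so HG = 8.
Step 2: By the inverse law of cosines on triangle DHG: cos(∠DHG) = (8² + 8² − 8²) / (2·8·8) = 64/128 = 0.5, so ∠DHG = 60°.

Therefore, the measure of angle ∠DHG = 60°.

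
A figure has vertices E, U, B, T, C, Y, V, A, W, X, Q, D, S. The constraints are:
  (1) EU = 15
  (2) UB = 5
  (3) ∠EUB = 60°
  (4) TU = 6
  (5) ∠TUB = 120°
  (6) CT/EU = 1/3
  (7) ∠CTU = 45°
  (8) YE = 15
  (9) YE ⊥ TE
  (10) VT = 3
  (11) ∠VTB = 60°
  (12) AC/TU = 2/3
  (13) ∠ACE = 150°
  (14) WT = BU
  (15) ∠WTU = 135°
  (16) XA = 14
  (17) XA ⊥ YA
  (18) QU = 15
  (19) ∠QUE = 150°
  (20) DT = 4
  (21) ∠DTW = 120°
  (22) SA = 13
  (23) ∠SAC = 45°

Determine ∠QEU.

Step 1: By the law of cosines on triangle EUQ: EQ² = 15² + 15² − 2·15·15·cos(150°) = 839.71, so EQ ≈ 28.98.
Step 2: By the inverse law of cosines on triangle QEU: cos(∠QEU) = (28.98² + 15² − 15²) / (2·28.98·15) = 839.71/869.33 = 0.9659, so ∠QEU = 15°.

Therefore, the measure of angle ∠QEU = 15°.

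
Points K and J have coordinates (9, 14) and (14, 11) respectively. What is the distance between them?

d = sqrt((14 - 9)^2 + (11 - 14)^2)
d = sqrt(5^2 + -3^2)
d = sqrt(25 + 9)
d = sqrt(34)

sqrt(34)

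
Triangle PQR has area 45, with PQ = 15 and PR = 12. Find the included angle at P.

From the SAS area formula Area = (1/2)ab sin(C), rearranging gives sin(C) = 2*Area/(ab).
sin(C) = 2 * 45 / (180) = 1/2.
Therefore C = arcsin(1/2) = 30°.
Since sin(180° - C) = sin(C), the obtuse angle 150° gives the same area, so C = 30° or C = 150°.

30° or 150°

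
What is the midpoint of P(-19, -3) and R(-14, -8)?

M = ((x₁ + x₂)/2, (y₁ + y₂)/2)
= ((-19 + -14)/2, (-3 + -8)/2)
= (-33/2, -11/2) = (-33/2, -11/2)

(-33/2, -11/2)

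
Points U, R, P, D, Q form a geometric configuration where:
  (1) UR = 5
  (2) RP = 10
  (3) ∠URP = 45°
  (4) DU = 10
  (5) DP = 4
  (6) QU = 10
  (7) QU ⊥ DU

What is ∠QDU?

Step 1: By the law of cosines on triangle DUQ: DQ² = 10² + 10² − 2·10·10·cos(90°) = 200, so DQ = 10·√2.
Step 2: By the inverse law of cosines on triangle QDU: cos(∠QDU) = ((10·√2)² + 10² − 10²) / (2·10·√2·10) = 200/282.84 = 0.7071, so ∠QDU = 45°.

Therefore, the measure of angle ∠QDU = 45°.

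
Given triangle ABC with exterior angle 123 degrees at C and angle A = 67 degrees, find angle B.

The exterior angle theorem states that an exterior angle equals the sum of the two non-adjacent interior angles.
So 123 = 67 + angle B, which gives angle B = 123 - 67 = 56 degrees.

56 degrees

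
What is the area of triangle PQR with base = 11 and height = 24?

Area = (1/2)(11)(24) = 132

132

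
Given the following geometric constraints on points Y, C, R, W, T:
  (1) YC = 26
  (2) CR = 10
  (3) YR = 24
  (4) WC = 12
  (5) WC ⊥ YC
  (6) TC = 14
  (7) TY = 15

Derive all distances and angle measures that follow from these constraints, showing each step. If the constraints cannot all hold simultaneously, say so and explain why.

The constraints are consistent.

Step 1: From YC = 26, CW = 12, and ∠YCW = 90°, by the law of cosines:
  YW² = YC² + CW² - 2·YC·CW·cos(90°) = 676 + 144 - 0 = 820
  YW ≈ 28.64

Step 2: From YC = 26, YR = 24, CR = 10, by the inverse law of cosines:
  cos(∠CYR) = (YC² + YR² - CR²) / (2·YC·YR)
  ∠CYR = 22.62°

Step 3: From YC = 26, YT = 15, CT = 14, by the inverse law of cosines:
  cos(∠CYT) = (YC² + YT² - CT²) / (2·YC·YT)
  ∠CYT = 25.33°

Step 4: From CR = 10, CY = 26, RY = 24, by the inverse law of cosines:
  cos(∠RCY) = (CR² + CY² - RY²) / (2·CR·CY)
  ∠RCY = 67.38°

Step 5: From CT = 14, CY = 26, TY = 15, by the inverse law of cosines:
  cos(∠TCY) = (CT² + CY² - TY²) / (2·CT·CY)
  ∠TCY = 27.29°

Step 6: From RC = 10, RY = 24, CY = 26, by the inverse law of cosines:
  cos(∠CRY) = (RC² + RY² - CY²) / (2·RC·RY)
  ∠CRY = 90°

Step 7: From TC = 14, TY = 15, CY = 26, by the inverse law of cosines:
  cos(∠CTY) = (TC² + TY² - CY²) / (2·TC·TY)
  ∠CTY = 127.38°

Step 8: From YC = 26, YW = 28.64, CW = 12, by the inverse law of cosines:
  cos(∠CYW) = (YC² + YW² - CW²) / (2·YC·YW)
  ∠CYW = 24.78°

Step 9: From WC = 12, WY = 28.64, CY = 26, by the inverse law of cosines:
  cos(∠CWY) = (WC² + WY² - CY²) / (2·WC·WY)
  ∠CWY = 65.22°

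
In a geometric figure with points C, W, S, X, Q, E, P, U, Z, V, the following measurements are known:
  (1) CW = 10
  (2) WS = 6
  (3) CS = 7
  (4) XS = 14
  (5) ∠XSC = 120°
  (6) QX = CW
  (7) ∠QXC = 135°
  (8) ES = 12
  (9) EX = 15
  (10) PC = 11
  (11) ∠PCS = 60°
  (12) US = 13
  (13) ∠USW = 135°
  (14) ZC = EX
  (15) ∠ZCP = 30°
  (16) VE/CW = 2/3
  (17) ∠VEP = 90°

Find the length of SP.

Step 1: By the law of cosines on triangle SCP: SP² = 7² + 11² − 2·7·11·cos(60°) = 93, so SP = √93.

Therefore, the length of SP = √93.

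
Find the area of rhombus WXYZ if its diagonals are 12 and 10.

Area = (12 * 10) / 2 = 120 / 2 = 60

60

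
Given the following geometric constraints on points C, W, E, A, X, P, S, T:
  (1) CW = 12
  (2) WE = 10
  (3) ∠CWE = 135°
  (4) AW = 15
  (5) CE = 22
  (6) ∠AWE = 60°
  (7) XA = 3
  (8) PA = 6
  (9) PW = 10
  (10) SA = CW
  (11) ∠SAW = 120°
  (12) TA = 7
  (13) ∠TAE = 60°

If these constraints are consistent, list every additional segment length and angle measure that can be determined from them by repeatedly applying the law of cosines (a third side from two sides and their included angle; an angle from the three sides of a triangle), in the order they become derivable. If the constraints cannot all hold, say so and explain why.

These constraints are not satisfiable: (1), (2) and (3) already determine CE: by the law of cosines CE² = 12² + 10² − 2·12·10·cos(135°) = 413.71, so CE ≈ 20.34, which contradicts (5) CE = 22. No planar figure meets all of them, so nothing further can be derived.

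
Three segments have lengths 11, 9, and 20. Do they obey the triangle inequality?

No.
The triangle inequality is violated: 11 + 9 = 20 ≤ 20.
These lengths cannot form a triangle.

No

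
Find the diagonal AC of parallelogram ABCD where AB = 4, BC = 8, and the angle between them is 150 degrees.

Law of cosines: d^2 = 4^2 + 8^2 - 2(4)(8)cos(150°) = 32*sqrt(3) + 80, so d = 4*sqrt(2*sqrt(3) + 5).

4*sqrt(2*sqrt(3) + 5)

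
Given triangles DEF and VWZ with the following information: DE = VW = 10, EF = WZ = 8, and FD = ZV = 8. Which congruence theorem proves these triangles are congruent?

Consider the given information: DE = VW = 10, EF = WZ = 8, and FD = ZV = 8
This is not ASA or HL: ASA requires two angles and the side between them. HL only applies to right triangles with matching hypotenuse and leg.
The correct criterion is SSS. All three pairs of corresponding sides are equal (Side-Side-Side).

SSS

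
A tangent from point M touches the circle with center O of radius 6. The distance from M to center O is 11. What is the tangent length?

Let T be the point of tangency. Then OT ⊥ MT (radius ⊥ tangent).
In right triangle OTM: OM² = OT² + MT²
11² = 6² + MT²
MT² = 85, MT = sqrt(85)

sqrt(85)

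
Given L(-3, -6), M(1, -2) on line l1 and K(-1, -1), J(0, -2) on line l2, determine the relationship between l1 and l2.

Slope of line 1: m1 = (-2 - -6)/(1 - -3) = 4/4 = 1
Slope of line 2: m2 = (-2 - -1)/(0 - -1) = -1/1 = -1
Two lines are perpendicular when the product of their slopes is -1 (negative reciprocals).
m1 * m2 = (1) * (-1) = -1, confirming perpendicularity.

Perpendicular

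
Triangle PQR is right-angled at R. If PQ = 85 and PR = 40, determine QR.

QR = sqrt(85^2 - 40^2) = sqrt(5625) = 75

75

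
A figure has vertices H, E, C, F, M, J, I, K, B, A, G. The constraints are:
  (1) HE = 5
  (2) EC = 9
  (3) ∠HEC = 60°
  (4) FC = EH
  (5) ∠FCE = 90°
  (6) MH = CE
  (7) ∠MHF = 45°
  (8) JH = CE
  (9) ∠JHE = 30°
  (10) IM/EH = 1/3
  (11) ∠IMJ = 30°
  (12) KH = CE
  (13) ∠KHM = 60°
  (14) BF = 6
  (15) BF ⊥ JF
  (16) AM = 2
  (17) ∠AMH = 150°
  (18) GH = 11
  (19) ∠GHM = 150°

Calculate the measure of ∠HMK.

From the given relations: MH = CE = 9; KH = CE = 9.
Step 1: By the law of cosines on triangle MHK: MK² = 9² + 9² − 2·9·9·cos(60°) = 81, so MK = 9.
Step 2: By the inverse law of cosines on triangle HMK: cos(∠HMK) = (9² + 9² − 9²) / (2·9·9) = 81/162 = 0.5, so ∠HMK = 60°.

Therefore, the measure of angle ∠HMK = 60°.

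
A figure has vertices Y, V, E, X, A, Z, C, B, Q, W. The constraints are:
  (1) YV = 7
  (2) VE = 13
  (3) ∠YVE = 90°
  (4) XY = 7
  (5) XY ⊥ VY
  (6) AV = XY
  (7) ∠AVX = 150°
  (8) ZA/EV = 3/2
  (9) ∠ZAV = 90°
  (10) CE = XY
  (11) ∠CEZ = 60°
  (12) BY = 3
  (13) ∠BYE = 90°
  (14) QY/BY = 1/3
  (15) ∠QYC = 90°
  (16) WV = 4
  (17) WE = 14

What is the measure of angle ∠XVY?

Step 1: By the law of cosines on triangle VYX: VX² = 7² + 7² − 2·7·7·cos(90°) = 98, so VX = 7·√2.
Step 2: By the inverse law of cosines on triangle XVY: cos(∠XVY) = ((7·√2)² + 7² − 7²) / (2·7·√2·7) = 98/138.59 = 0.7071, so ∠XVY = 45°.

Therefore, the measure of angle ∠XVY = 45°.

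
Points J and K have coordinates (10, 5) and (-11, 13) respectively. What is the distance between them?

d = sqrt((-11 - 10)^2 + (13 - 5)^2)
d = sqrt(-21^2 + 8^2)
d = sqrt(441 + 64)
d = sqrt(505)

sqrt(505)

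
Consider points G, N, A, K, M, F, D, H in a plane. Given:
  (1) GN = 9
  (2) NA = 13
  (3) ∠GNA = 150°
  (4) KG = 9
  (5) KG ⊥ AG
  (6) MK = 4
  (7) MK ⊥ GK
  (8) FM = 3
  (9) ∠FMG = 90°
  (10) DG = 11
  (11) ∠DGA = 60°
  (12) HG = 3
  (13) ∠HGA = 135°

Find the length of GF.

Step 1: By the law of cosines on triangle GKM: GM² = 9² + 4² − 2·9·4·cos(90°) = 97, so GM = √97.
Step 2: By the law of cosines on triangle GMF: GF² = √97² + 3² − 2·√97·3·cos(90°) = 106, so GF = √106.

Therefore, the length of GF = √106.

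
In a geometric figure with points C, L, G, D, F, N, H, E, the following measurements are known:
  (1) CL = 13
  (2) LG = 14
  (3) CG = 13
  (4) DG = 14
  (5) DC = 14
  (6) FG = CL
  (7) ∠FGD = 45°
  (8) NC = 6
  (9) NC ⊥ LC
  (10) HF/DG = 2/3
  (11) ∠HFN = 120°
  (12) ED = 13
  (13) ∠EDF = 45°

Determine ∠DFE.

From the given relations: FG = CL = 13.
Step 1: By the law of cosines on triangle FGD: FD² = 13² + 14² − 2·13·14·cos(45°) = 107.61, so FD ≈ 10.37.
Step 2: By the law of cosines on triangle FDE: FE² = 10.37² + 13² − 2·10.37·13·cos(45°) = 85.9, so FE ≈ 9.27.
Step 3: By the inverse law of cosines on triangle DFE: cos(∠DFE) = (10.37² + 9.27² − 13²) / (2·10.37·9.27) = 24.51/192.29 = 0.1275, so ∠DFE = 82.68°.

Therefore, the measure of angle ∠DFE = 82.68°.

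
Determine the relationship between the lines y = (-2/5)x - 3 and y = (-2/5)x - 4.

Slope of line 1: m1 = -2/5
Slope of line 2: m2 = -2/5
Two lines are parallel if and only if they have equal slopes (or both are vertical).
Here m1 = m2 = -2/5, confirming the lines are parallel.

Parallel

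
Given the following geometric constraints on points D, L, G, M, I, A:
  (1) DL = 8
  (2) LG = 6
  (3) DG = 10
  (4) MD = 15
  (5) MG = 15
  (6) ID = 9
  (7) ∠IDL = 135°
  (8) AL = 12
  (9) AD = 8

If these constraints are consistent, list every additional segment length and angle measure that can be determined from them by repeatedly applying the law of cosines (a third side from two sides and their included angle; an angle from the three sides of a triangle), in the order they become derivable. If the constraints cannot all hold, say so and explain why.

The constraints are consistent. Derivable facts, in order:
After 1 step:
- LI ≈ 15.71
- ∠ADL = 97.18°
- ∠ALD = 41.41°
- ∠DAL = 41.41°
- ∠DGL = 53.13°
- ∠DGM = 70.53°
- ∠DLG = 90°
- ∠DMG = 38.94°
- ∠GDL = 36.87°
- ∠GDM = 70.53°
After 2 steps:
- ∠DIL = 21.1°
- ∠DLI = 23.9°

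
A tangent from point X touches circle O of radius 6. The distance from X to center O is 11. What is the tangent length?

tangent = √(d² - r²) = √(11² - 6²) = √(121 - 36) = √85 = sqrt(85)

sqrt(85)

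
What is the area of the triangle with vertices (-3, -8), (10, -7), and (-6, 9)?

The Shoelace formula computes the area from vertex coordinates by summing cross products.
For vertices (-3,-8), (10,-7), (-6,9):
Signed sum = -3*-7 - 10*-8 + 10*9 - -6*-7 + -6*-8 - -3*9
= 101 + 48 + 75 = 224
Area = (1/2)|224| = 112.

112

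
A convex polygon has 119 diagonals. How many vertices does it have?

Using d = n(n - 3)/2, we solve 119 = n(n - 3)/2.
So n(n - 3) = 238.
Testing n = 17: 17 * 14 = 238 = 238. Correct.
The polygon has 17 sides.

17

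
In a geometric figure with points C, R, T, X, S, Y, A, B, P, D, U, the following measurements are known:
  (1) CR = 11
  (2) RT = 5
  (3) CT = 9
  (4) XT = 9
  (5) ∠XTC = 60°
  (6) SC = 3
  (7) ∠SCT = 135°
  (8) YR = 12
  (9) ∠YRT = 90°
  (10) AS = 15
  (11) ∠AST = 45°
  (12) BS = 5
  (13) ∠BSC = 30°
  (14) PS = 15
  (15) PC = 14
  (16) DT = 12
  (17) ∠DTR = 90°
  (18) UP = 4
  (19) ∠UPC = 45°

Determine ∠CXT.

Step 1: By the law of cosines on triangle XTC: XC² = 9² + 9² − 2·9·9·cos(60°) = 81, so XC = 9.
Step 2: By the inverse law of cosines on triangle CXT: cos(∠CXT) = (9² + 9² − 9²) / (2·9·9) = 81/162 = 0.5, so ∠CXT = 60°.

Therefore, the measure of angle ∠CXT = 60°.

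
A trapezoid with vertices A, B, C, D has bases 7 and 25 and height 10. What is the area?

Area of a trapezoid = (base1 + base2) * height / 2
Area = (7 + 25) * 10 / 2
Area = 32 * 10 / 2
Area = 320 / 2
Area = 160

160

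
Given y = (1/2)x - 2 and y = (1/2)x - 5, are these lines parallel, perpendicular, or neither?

Slope of line 1: m1 = 1/2
Slope of line 2: m2 = 1/2
Two lines are parallel if and only if they have equal slopes (or both are vertical).
Here m1 = m2 = 1/2, confirming the lines are parallel.

Parallel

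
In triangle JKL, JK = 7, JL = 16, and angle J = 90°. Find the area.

When two sides and the included angle are known, the area formula is (1/2)ab sin(C).
The height from one side to the opposite vertex is 16 sin(90°) = 16.
Area = (1/2) * 7 * 16 = 56.

56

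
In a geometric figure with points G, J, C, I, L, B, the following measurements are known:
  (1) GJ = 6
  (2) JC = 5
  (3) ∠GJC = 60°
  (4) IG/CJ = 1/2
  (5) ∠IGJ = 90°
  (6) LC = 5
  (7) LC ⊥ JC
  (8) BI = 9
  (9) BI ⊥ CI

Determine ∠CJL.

Step 1: By the law of cosines on triangle JCL: JL² = 5² + 5² − 2·5·5·cos(90°) = 50, so JL = 5·√2.
Step 2: By the inverse law of cosines on triangle CJL: cos(∠CJL) = (5² + (5·√2)² − 5²) / (2·5·5·√2) = 50/70.71 = 0.7071, so ∠CJL = 45°.

Therefore, the measure of angle ∠CJL = 45°.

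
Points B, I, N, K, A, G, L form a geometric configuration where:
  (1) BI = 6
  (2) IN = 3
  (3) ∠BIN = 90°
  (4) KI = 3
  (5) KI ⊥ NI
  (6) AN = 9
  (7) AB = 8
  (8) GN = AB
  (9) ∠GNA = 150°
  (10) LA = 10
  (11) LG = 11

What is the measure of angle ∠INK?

Step 1: By the law of cosines on triangle NIK: NK² = 3² + 3² − 2·3·3·cos(90°) = 18, so NK = 3·√2.
Step 2: By the inverse law of cosines on triangle INK: cos(∠INK) = (3² + (3·√2)² − 3²) / (2·3·3·√2) = 18/25.46 = 0.7071, so ∠INK = 45°.

Therefore, the measure of angle ∠INK = 45°.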